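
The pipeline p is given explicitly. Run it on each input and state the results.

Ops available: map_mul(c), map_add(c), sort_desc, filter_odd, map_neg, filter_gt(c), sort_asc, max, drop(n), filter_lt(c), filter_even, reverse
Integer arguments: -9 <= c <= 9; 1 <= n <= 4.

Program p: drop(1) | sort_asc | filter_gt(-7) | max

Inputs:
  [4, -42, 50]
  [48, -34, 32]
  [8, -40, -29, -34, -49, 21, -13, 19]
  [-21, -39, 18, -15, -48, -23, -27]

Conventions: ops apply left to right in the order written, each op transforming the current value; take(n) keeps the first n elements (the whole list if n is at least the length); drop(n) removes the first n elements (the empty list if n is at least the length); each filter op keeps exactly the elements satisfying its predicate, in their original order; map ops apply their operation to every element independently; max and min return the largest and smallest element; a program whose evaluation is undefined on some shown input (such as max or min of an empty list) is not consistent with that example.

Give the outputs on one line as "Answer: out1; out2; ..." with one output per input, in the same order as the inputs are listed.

50; 32; 21; 18

Execution, op by op:
  [4, -42, 50] -> [-42, 50] -> [-42, 50] -> [50] -> 50
  [48, -34, 32] -> [-34, 32] -> [-34, 32] -> [32] -> 32
  [8, -40, -29, -34, -49, 21, -13, 19] -> [-40, -29, -34, -49, 21, -13, 19] -> [-49, -40, -34, -29, -13, 19, 21] -> [19, 21] -> 21
  [-21, -39, 18, -15, -48, -23, -27] -> [-39, 18, -15, -48, -23, -27] -> [-48, -39, -27, -23, -15, 18] -> [18] -> 18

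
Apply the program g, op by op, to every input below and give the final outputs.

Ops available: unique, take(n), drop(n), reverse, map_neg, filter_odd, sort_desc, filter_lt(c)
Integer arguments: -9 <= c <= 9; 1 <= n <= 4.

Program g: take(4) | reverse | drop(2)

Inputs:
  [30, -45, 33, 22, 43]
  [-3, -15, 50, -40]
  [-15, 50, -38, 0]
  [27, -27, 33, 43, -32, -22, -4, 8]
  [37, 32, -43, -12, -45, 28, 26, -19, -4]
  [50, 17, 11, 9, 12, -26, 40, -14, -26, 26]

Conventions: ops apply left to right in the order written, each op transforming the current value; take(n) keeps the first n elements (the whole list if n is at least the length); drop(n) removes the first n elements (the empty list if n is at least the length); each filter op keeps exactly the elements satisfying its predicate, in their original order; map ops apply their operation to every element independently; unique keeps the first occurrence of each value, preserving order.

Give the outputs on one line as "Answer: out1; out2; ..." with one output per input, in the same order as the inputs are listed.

Execution, op by op:
  [30, -45, 33, 22, 43] -> [30, -45, 33, 22] -> [22, 33, -45, 30] -> [-45, 30]
  [-3, -15, 50, -40] -> [-3, -15, 50, -40] -> [-40, 50, -15, -3] -> [-15, -3]
  [-15, 50, -38, 0] -> [-15, 50, -38, 0] -> [0, -38, 50, -15] -> [50, -15]
  [27, -27, 33, 43, -32, -22, -4, 8] -> [27, -27, 33, 43] -> [43, 33, -27, 27] -> [-27, 27]
  [37, 32, -43, -12, -45, 28, 26, -19, -4] -> [37, 32, -43, -12] -> [-12, -43, 32, 37] -> [32, 37]
  [50, 17, 11, 9, 12, -26, 40, -14, -26, 26] -> [50, 17, 11, 9] -> [9, 11, 17, 50] -> [17, 50]

[-45, 30]; [-15, -3]; [50, -15]; [-27, 27]; [32, 37]; [17, 50]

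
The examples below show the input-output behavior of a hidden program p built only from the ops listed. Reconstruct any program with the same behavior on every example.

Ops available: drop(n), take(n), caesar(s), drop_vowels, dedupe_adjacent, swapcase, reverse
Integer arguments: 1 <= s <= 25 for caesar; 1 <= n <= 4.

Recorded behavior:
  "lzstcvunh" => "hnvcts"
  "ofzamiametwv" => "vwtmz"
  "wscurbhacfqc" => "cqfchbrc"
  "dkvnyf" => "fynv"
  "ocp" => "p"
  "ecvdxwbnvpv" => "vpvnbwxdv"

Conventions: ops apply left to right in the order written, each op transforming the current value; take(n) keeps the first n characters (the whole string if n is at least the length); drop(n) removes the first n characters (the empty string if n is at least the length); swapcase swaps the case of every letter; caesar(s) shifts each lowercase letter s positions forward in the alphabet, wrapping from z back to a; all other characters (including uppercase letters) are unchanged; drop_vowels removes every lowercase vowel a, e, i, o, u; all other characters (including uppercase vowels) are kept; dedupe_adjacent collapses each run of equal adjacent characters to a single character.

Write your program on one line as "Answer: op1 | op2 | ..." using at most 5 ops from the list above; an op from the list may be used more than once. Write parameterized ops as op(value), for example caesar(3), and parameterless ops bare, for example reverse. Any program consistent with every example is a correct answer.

drop(2) | reverse | drop_vowels | dedupe_adjacent

Check, running the answer program on each example:
  "lzstcvunh" -> "stcvunh" -> "hnuvcts" -> "hnvcts" -> "hnvcts"
  "ofzamiametwv" -> "zamiametwv" -> "vwtemaimaz" -> "vwtmmz" -> "vwtmz"
  "wscurbhacfqc" -> "curbhacfqc" -> "cqfcahbruc" -> "cqfchbrc" -> "cqfchbrc"
  "dkvnyf" -> "vnyf" -> "fynv" -> "fynv" -> "fynv"
  "ocp" -> "p" -> "p" -> "p" -> "p"
  "ecvdxwbnvpv" -> "vdxwbnvpv" -> "vpvnbwxdv" -> "vpvnbwxdv" -> "vpvnbwxdv"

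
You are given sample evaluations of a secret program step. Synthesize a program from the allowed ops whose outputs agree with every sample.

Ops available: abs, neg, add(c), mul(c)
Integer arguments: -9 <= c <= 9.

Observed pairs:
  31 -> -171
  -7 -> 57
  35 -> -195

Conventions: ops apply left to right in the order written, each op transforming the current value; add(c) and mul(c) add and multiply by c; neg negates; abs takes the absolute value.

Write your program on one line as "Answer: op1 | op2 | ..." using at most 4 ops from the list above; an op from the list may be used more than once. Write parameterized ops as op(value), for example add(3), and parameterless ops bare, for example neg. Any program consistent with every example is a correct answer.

mul(-6) | add(9) | add(6)

Check, running the answer program on each example:
  31 -> -186 -> -177 -> -171
  -7 -> 42 -> 51 -> 57
  35 -> -210 -> -201 -> -195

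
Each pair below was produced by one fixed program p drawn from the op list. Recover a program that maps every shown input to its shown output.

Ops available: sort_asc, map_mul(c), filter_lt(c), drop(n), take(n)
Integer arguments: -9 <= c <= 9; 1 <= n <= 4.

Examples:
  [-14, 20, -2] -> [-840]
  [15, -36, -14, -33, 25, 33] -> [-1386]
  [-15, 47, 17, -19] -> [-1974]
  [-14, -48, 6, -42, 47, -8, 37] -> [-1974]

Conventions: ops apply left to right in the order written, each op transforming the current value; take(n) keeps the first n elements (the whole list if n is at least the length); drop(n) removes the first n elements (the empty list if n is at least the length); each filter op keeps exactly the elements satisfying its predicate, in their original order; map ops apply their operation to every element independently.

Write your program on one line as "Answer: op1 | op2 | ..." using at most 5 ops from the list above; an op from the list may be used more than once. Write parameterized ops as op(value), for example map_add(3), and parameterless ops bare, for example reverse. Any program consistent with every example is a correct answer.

map_mul(6) | map_mul(-7) | sort_asc | filter_lt(9) | take(1)

Check, running the answer program on each example:
  [-14, 20, -2] -> [-84, 120, -12] -> [588, -840, 84] -> [-840, 84, 588] -> [-840] -> [-840]
  [15, -36, -14, -33, 25, 33] -> [90, -216, -84, -198, 150, 198] -> [-630, 1512, 588, 1386, -1050, -1386] -> [-1386, -1050, -630, 588, 1386, 1512] -> [-1386, -1050, -630] -> [-1386]
  [-15, 47, 17, -19] -> [-90, 282, 102, -114] -> [630, -1974, -714, 798] -> [-1974, -714, 630, 798] -> [-1974, -714] -> [-1974]
  [-14, -48, 6, -42, 47, -8, 37] -> [-84, -288, 36, -252, 282, -48, 222] -> [588, 2016, -252, 1764, -1974, 336, -1554] -> [-1974, -1554, -252, 336, 588, 1764, 2016] -> [-1974, -1554, -252] -> [-1974]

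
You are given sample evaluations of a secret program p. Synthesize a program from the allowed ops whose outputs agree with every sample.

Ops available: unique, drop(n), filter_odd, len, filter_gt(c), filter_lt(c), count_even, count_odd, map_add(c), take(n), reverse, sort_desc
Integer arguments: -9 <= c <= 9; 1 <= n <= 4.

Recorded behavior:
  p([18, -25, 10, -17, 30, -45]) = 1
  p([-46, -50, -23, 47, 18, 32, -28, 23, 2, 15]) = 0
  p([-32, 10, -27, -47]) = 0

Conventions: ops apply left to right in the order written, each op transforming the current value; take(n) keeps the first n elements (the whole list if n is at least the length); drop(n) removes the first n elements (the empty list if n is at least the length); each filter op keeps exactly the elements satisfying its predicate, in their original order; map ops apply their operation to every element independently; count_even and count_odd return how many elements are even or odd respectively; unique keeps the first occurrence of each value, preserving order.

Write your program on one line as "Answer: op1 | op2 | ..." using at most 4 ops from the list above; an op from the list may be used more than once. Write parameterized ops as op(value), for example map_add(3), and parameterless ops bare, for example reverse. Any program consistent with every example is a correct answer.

take(2) | filter_lt(1) | reverse | count_odd

Check, running the answer program on each example:
  [18, -25, 10, -17, 30, -45] -> [18, -25] -> [-25] -> [-25] -> 1
  [-46, -50, -23, 47, 18, 32, -28, 23, 2, 15] -> [-46, -50] -> [-46, -50] -> [-50, -46] -> 0
  [-32, 10, -27, -47] -> [-32, 10] -> [-32] -> [-32] -> 0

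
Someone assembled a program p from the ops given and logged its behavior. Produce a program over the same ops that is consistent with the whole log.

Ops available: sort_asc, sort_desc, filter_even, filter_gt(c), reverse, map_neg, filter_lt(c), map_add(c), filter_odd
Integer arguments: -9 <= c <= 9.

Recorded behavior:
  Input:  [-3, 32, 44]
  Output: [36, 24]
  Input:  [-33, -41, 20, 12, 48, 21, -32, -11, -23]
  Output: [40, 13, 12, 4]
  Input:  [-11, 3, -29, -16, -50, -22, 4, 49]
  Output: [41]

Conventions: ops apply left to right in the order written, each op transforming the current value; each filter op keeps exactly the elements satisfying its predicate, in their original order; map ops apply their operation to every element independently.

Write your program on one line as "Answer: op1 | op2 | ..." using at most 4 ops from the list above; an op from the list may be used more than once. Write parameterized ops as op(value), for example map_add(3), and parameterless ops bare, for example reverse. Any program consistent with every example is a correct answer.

map_add(-8) | sort_desc | filter_gt(3)

Check, running the answer program on each example:
  [-3, 32, 44] -> [-11, 24, 36] -> [36, 24, -11] -> [36, 24]
  [-33, -41, 20, 12, 48, 21, -32, -11, -23] -> [-41, -49, 12, 4, 40, 13, -40, -19, -31] -> [40, 13, 12, 4, -19, -31, -40, -41, -49] -> [40, 13, 12, 4]
  [-11, 3, -29, -16, -50, -22, 4, 49] -> [-19, -5, -37, -24, -58, -30, -4, 41] -> [41, -4, -5, -19, -24, -30, -37, -58] -> [41]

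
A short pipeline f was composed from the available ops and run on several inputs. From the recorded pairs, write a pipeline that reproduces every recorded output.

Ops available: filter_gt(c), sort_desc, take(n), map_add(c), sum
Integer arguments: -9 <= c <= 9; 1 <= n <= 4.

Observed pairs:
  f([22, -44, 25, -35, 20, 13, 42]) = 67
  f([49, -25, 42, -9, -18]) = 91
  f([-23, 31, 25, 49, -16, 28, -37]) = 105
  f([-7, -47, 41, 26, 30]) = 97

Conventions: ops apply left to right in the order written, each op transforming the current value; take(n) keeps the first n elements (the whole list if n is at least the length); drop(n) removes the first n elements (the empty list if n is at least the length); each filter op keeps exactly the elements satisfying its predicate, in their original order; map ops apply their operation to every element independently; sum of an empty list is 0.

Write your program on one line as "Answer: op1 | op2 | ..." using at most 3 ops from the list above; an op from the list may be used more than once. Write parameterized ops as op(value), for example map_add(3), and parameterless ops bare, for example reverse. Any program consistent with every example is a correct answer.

filter_gt(-1) | take(3) | sum

Check, running the answer program on each example:
  [22, -44, 25, -35, 20, 13, 42] -> [22, 25, 20, 13, 42] -> [22, 25, 20] -> 67
  [49, -25, 42, -9, -18] -> [49, 42] -> [49, 42] -> 91
  [-23, 31, 25, 49, -16, 28, -37] -> [31, 25, 49, 28] -> [31, 25, 49] -> 105
  [-7, -47, 41, 26, 30] -> [41, 26, 30] -> [41, 26, 30] -> 97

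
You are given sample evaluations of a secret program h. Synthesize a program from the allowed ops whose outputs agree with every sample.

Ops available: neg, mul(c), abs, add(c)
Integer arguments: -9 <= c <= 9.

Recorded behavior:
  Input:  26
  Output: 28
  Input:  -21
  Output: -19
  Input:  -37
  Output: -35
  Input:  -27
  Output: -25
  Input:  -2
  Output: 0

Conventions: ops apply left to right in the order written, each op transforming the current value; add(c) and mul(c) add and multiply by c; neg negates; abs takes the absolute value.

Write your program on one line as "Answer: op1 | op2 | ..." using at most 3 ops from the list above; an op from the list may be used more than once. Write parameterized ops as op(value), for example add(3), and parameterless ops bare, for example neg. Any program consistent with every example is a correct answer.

add(6) | add(-4)

Check, running the answer program on each example:
  26 -> 32 -> 28
  -21 -> -15 -> -19
  -37 -> -31 -> -35
  -27 -> -21 -> -25
  -2 -> 4 -> 0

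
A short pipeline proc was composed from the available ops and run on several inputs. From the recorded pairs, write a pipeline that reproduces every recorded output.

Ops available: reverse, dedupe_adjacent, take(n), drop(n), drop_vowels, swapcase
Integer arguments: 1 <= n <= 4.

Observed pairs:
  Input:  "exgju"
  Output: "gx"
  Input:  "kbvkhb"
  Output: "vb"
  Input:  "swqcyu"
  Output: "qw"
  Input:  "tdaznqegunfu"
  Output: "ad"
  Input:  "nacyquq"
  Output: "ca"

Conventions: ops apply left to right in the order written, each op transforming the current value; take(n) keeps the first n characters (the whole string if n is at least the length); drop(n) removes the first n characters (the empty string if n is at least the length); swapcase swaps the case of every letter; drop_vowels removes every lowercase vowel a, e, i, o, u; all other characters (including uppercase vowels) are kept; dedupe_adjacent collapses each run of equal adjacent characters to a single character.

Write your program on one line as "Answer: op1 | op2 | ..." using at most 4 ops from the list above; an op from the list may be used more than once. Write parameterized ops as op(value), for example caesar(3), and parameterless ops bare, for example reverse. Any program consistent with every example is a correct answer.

take(3) | drop(1) | reverse

Check, running the answer program on each example:
  "exgju" -> "exg" -> "xg" -> "gx"
  "kbvkhb" -> "kbv" -> "bv" -> "vb"
  "swqcyu" -> "swq" -> "wq" -> "qw"
  "tdaznqegunfu" -> "tda" -> "da" -> "ad"
  "nacyquq" -> "nac" -> "ac" -> "ca"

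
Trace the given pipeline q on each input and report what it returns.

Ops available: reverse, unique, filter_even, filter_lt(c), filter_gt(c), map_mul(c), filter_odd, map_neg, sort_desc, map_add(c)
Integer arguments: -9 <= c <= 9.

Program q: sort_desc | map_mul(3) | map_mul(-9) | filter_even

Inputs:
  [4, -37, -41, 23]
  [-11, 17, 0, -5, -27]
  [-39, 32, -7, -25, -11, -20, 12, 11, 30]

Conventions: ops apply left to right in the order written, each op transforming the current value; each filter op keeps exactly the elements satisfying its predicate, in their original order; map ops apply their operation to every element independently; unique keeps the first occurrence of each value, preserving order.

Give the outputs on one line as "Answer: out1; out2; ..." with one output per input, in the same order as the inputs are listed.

[-108]; [0]; [-864, -810, -324, 540]

Execution, op by op:
  [4, -37, -41, 23] -> [23, 4, -37, -41] -> [69, 12, -111, -123] -> [-621, -108, 999, 1107] -> [-108]
  [-11, 17, 0, -5, -27] -> [17, 0, -5, -11, -27] -> [51, 0, -15, -33, -81] -> [-459, 0, 135, 297, 729] -> [0]
  [-39, 32, -7, -25, -11, -20, 12, 11, 30] -> [32, 30, 12, 11, -7, -11, -20, -25, -39] -> [96, 90, 36, 33, -21, -33, -60, -75, -117] -> [-864, -810, -324, -297, 189, 297, 540, 675, 1053] -> [-864, -810, -324, 540]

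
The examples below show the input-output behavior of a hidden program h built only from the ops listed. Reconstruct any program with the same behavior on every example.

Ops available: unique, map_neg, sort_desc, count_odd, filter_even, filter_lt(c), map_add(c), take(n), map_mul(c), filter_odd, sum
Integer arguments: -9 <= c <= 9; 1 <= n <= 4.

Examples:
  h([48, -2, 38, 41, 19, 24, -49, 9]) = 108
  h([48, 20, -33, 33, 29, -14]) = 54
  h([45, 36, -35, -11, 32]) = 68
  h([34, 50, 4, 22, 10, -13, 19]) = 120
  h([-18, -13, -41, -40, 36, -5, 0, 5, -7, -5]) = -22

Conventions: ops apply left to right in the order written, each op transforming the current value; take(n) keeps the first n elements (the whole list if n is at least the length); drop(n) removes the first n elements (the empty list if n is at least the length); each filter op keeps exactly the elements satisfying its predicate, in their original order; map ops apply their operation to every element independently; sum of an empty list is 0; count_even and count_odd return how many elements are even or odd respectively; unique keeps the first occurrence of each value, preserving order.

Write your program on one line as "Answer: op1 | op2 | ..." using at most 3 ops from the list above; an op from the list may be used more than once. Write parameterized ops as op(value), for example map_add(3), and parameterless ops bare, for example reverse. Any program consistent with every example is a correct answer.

filter_even | sum

Check, running the answer program on each example:
  [48, -2, 38, 41, 19, 24, -49, 9] -> [48, -2, 38, 24] -> 108
  [48, 20, -33, 33, 29, -14] -> [48, 20, -14] -> 54
  [45, 36, -35, -11, 32] -> [36, 32] -> 68
  [34, 50, 4, 22, 10, -13, 19] -> [34, 50, 4, 22, 10] -> 120
  [-18, -13, -41, -40, 36, -5, 0, 5, -7, -5] -> [-18, -40, 36, 0] -> -22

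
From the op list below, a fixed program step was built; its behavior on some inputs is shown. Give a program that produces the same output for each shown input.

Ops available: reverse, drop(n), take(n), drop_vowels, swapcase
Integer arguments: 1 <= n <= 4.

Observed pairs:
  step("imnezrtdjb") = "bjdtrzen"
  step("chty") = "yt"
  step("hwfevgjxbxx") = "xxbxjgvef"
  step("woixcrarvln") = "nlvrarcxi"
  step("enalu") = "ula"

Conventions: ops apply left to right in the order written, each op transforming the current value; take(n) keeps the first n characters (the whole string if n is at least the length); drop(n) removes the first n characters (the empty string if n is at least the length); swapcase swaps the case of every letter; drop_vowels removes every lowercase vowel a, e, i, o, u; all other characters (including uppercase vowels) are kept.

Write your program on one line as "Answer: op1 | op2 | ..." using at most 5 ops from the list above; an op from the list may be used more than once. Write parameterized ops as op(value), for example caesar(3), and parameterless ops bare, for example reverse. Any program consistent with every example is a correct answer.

swapcase | drop(2) | swapcase | reverse

Check, running the answer program on each example:
  "imnezrtdjb" -> "IMNEZRTDJB" -> "NEZRTDJB" -> "nezrtdjb" -> "bjdtrzen"
  "chty" -> "CHTY" -> "TY" -> "ty" -> "yt"
  "hwfevgjxbxx" -> "HWFEVGJXBXX" -> "FEVGJXBXX" -> "fevgjxbxx" -> "xxbxjgvef"
  "woixcrarvln" -> "WOIXCRARVLN" -> "IXCRARVLN" -> "ixcrarvln" -> "nlvrarcxi"
  "enalu" -> "ENALU" -> "ALU" -> "alu" -> "ula"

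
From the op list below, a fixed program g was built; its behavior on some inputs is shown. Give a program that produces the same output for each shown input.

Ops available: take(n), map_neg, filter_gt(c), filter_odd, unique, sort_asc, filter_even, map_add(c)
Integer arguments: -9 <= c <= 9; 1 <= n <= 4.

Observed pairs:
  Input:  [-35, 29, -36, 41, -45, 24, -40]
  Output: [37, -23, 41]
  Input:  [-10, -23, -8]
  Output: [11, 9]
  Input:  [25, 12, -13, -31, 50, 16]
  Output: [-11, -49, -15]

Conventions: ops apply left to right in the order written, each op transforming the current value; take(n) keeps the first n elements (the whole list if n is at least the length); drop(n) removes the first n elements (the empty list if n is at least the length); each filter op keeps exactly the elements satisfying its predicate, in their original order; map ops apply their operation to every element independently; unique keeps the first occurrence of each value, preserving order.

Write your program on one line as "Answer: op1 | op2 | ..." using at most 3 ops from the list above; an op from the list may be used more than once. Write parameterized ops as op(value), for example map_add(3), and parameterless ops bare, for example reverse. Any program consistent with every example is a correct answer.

map_neg | filter_even | map_add(1)

Check, running the answer program on each example:
  [-35, 29, -36, 41, -45, 24, -40] -> [35, -29, 36, -41, 45, -24, 40] -> [36, -24, 40] -> [37, -23, 41]
  [-10, -23, -8] -> [10, 23, 8] -> [10, 8] -> [11, 9]
  [25, 12, -13, -31, 50, 16] -> [-25, -12, 13, 31, -50, -16] -> [-12, -50, -16] -> [-11, -49, -15]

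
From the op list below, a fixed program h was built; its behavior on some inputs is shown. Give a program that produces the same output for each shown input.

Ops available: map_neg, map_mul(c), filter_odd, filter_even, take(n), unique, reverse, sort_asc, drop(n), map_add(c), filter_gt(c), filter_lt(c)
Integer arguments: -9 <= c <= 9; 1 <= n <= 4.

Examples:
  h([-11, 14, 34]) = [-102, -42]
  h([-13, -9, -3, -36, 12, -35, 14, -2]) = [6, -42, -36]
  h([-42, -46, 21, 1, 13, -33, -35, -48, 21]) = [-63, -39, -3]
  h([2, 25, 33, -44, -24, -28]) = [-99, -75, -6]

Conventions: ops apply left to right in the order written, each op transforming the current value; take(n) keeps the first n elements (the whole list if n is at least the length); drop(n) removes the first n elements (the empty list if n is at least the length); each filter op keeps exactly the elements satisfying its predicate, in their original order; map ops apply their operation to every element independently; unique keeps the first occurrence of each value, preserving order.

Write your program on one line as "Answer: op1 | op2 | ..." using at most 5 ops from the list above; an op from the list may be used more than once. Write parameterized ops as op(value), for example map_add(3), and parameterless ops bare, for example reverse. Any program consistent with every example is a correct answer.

reverse | filter_gt(-3) | unique | map_mul(-3)

Check, running the answer program on each example:
  [-11, 14, 34] -> [34, 14, -11] -> [34, 14] -> [34, 14] -> [-102, -42]
  [-13, -9, -3, -36, 12, -35, 14, -2] -> [-2, 14, -35, 12, -36, -3, -9, -13] -> [-2, 14, 12] -> [-2, 14, 12] -> [6, -42, -36]
  [-42, -46, 21, 1, 13, -33, -35, -48, 21] -> [21, -48, -35, -33, 13, 1, 21, -46, -42] -> [21, 13, 1, 21] -> [21, 13, 1] -> [-63, -39, -3]
  [2, 25, 33, -44, -24, -28] -> [-28, -24, -44, 33, 25, 2] -> [33, 25, 2] -> [33, 25, 2] -> [-99, -75, -6]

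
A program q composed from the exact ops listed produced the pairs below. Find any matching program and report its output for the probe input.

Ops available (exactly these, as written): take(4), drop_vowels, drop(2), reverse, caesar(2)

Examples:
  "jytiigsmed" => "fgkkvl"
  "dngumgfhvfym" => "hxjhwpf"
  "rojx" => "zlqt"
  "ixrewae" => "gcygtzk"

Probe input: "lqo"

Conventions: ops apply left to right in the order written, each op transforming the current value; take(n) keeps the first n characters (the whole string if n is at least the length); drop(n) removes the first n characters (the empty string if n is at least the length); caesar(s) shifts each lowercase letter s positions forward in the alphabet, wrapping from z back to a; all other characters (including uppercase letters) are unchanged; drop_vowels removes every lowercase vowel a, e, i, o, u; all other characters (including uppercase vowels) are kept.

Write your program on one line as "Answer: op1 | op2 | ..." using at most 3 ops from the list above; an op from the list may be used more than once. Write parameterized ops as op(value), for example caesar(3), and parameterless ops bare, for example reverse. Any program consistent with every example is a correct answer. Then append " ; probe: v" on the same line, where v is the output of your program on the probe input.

reverse | caesar(2) | drop_vowels ; probe: "qsn"

Check, running the answer program on each example:
  "jytiigsmed" -> "demsgiityj" -> "fgouikkval" -> "fgkkvl"
  "dngumgfhvfym" -> "myfvhfgmugnd" -> "oahxjhiowipf" -> "hxjhwpf"
  "rojx" -> "xjor" -> "zlqt" -> "zlqt"
  "ixrewae" -> "eawerxi" -> "gcygtzk" -> "gcygtzk"
  probe: "lqo" -> "oql" -> "qsn" -> "qsn"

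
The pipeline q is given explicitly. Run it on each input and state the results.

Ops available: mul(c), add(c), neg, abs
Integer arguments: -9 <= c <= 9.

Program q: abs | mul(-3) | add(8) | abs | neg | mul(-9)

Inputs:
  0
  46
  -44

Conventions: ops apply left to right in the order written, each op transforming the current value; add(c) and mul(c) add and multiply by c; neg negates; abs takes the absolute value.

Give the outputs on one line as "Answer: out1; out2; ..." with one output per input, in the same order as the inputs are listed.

Execution, op by op:
  0 -> 0 -> 0 -> 8 -> 8 -> -8 -> 72
  46 -> 46 -> -138 -> -130 -> 130 -> -130 -> 1170
  -44 -> 44 -> -132 -> -124 -> 124 -> -124 -> 1116

72; 1170; 1116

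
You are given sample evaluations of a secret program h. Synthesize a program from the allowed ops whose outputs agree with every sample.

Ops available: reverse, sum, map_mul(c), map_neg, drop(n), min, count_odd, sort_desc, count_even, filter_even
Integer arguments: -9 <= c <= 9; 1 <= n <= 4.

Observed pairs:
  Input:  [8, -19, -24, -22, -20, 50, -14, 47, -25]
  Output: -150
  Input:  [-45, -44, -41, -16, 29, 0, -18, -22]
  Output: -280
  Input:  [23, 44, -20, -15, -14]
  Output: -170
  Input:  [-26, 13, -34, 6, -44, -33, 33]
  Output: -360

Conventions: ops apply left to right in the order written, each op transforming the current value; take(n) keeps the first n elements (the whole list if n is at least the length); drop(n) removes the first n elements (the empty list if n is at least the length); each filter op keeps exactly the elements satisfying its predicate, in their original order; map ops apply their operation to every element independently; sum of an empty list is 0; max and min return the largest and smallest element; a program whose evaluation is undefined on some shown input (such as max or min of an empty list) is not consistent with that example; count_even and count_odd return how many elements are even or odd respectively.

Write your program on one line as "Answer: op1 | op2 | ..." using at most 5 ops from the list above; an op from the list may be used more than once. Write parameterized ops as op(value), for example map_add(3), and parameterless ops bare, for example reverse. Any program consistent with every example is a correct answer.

filter_even | map_neg | map_mul(-5) | drop(1) | sum

Check, running the answer program on each example:
  [8, -19, -24, -22, -20, 50, -14, 47, -25] -> [8, -24, -22, -20, 50, -14] -> [-8, 24, 22, 20, -50, 14] -> [40, -120, -110, -100, 250, -70] -> [-120, -110, -100, 250, -70] -> -150
  [-45, -44, -41, -16, 29, 0, -18, -22] -> [-44, -16, 0, -18, -22] -> [44, 16, 0, 18, 22] -> [-220, -80, 0, -90, -110] -> [-80, 0, -90, -110] -> -280
  [23, 44, -20, -15, -14] -> [44, -20, -14] -> [-44, 20, 14] -> [220, -100, -70] -> [-100, -70] -> -170
  [-26, 13, -34, 6, -44, -33, 33] -> [-26, -34, 6, -44] -> [26, 34, -6, 44] -> [-130, -170, 30, -220] -> [-170, 30, -220] -> -360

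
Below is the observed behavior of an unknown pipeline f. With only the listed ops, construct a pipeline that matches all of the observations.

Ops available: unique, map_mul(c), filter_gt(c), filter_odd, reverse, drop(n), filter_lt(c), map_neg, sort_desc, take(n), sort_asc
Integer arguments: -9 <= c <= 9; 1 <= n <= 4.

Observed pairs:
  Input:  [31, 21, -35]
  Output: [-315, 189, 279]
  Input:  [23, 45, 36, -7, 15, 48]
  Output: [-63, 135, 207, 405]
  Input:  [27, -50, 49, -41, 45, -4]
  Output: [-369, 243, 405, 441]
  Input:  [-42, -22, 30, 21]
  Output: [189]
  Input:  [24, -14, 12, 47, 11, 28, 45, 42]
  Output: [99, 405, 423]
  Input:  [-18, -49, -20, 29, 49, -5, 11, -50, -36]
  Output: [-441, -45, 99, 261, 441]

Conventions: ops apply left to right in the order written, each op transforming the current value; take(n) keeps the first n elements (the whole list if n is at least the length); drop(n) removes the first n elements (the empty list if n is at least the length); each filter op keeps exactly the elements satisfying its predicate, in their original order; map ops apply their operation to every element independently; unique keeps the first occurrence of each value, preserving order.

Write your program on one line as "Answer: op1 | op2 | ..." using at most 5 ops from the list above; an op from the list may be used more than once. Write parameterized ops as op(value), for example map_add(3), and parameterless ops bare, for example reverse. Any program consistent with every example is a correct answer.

filter_odd | reverse | map_mul(9) | reverse | sort_asc

Check, running the answer program on each example:
  [31, 21, -35] -> [31, 21, -35] -> [-35, 21, 31] -> [-315, 189, 279] -> [279, 189, -315] -> [-315, 189, 279]
  [23, 45, 36, -7, 15, 48] -> [23, 45, -7, 15] -> [15, -7, 45, 23] -> [135, -63, 405, 207] -> [207, 405, -63, 135] -> [-63, 135, 207, 405]
  [27, -50, 49, -41, 45, -4] -> [27, 49, -41, 45] -> [45, -41, 49, 27] -> [405, -369, 441, 243] -> [243, 441, -369, 405] -> [-369, 243, 405, 441]
  [-42, -22, 30, 21] -> [21] -> [21] -> [189] -> [189] -> [189]
  [24, -14, 12, 47, 11, 28, 45, 42] -> [47, 11, 45] -> [45, 11, 47] -> [405, 99, 423] -> [423, 99, 405] -> [99, 405, 423]
  [-18, -49, -20, 29, 49, -5, 11, -50, -36] -> [-49, 29, 49, -5, 11] -> [11, -5, 49, 29, -49] -> [99, -45, 441, 261, -441] -> [-441, 261, 441, -45, 99] -> [-441, -45, 99, 261, 441]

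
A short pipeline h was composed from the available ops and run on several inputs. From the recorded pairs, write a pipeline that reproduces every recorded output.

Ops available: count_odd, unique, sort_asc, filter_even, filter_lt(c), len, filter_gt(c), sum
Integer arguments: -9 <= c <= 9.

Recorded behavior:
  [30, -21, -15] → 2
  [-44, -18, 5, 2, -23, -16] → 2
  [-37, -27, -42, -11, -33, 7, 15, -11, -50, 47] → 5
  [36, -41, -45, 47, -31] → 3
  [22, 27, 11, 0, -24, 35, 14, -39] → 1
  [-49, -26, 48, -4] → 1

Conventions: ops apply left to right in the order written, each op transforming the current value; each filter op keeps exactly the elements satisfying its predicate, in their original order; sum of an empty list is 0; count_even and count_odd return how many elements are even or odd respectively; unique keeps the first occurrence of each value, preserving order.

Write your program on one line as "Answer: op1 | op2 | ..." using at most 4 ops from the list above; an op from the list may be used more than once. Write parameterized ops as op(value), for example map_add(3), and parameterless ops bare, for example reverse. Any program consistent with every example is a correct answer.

filter_lt(8) | unique | sort_asc | count_odd

Check, running the answer program on each example:
  [30, -21, -15] -> [-21, -15] -> [-21, -15] -> [-21, -15] -> 2
  [-44, -18, 5, 2, -23, -16] -> [-44, -18, 5, 2, -23, -16] -> [-44, -18, 5, 2, -23, -16] -> [-44, -23, -18, -16, 2, 5] -> 2
  [-37, -27, -42, -11, -33, 7, 15, -11, -50, 47] -> [-37, -27, -42, -11, -33, 7, -11, -50] -> [-37, -27, -42, -11, -33, 7, -50] -> [-50, -42, -37, -33, -27, -11, 7] -> 5
  [36, -41, -45, 47, -31] -> [-41, -45, -31] -> [-41, -45, -31] -> [-45, -41, -31] -> 3
  [22, 27, 11, 0, -24, 35, 14, -39] -> [0, -24, -39] -> [0, -24, -39] -> [-39, -24, 0] -> 1
  [-49, -26, 48, -4] -> [-49, -26, -4] -> [-49, -26, -4] -> [-49, -26, -4] -> 1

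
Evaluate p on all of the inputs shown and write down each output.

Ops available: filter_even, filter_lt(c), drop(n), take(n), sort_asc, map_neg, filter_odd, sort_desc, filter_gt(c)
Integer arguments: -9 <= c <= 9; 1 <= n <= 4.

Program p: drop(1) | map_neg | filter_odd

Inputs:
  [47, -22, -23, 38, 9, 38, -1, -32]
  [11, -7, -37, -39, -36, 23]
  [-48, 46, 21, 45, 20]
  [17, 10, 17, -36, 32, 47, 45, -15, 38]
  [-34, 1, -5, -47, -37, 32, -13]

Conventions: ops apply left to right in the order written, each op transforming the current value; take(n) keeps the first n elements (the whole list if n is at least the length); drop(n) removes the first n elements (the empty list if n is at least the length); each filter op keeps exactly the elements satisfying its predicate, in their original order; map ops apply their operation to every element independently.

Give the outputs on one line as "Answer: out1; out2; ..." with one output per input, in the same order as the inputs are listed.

Execution, op by op:
  [47, -22, -23, 38, 9, 38, -1, -32] -> [-22, -23, 38, 9, 38, -1, -32] -> [22, 23, -38, -9, -38, 1, 32] -> [23, -9, 1]
  [11, -7, -37, -39, -36, 23] -> [-7, -37, -39, -36, 23] -> [7, 37, 39, 36, -23] -> [7, 37, 39, -23]
  [-48, 46, 21, 45, 20] -> [46, 21, 45, 20] -> [-46, -21, -45, -20] -> [-21, -45]
  [17, 10, 17, -36, 32, 47, 45, -15, 38] -> [10, 17, -36, 32, 47, 45, -15, 38] -> [-10, -17, 36, -32, -47, -45, 15, -38] -> [-17, -47, -45, 15]
  [-34, 1, -5, -47, -37, 32, -13] -> [1, -5, -47, -37, 32, -13] -> [-1, 5, 47, 37, -32, 13] -> [-1, 5, 47, 37, 13]

[23, -9, 1]; [7, 37, 39, -23]; [-21, -45]; [-17, -47, -45, 15]; [-1, 5, 47, 37, 13]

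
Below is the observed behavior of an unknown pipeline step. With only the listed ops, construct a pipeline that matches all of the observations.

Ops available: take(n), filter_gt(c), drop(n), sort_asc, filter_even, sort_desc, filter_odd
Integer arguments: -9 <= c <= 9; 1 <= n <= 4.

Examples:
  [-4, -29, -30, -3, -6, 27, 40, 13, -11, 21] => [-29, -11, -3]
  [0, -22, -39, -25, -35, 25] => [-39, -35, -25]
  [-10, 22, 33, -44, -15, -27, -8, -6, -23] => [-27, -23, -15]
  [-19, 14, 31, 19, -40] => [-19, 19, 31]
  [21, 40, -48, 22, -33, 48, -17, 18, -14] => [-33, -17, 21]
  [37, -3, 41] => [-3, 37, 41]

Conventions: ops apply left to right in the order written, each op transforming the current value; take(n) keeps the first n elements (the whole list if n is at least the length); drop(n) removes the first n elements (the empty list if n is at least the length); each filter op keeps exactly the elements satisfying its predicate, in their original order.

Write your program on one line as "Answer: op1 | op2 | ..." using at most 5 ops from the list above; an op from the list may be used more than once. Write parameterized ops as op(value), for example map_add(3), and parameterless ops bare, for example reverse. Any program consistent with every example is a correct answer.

sort_desc | filter_odd | sort_asc | take(3)

Check, running the answer program on each example:
  [-4, -29, -30, -3, -6, 27, 40, 13, -11, 21] -> [40, 27, 21, 13, -3, -4, -6, -11, -29, -30] -> [27, 21, 13, -3, -11, -29] -> [-29, -11, -3, 13, 21, 27] -> [-29, -11, -3]
  [0, -22, -39, -25, -35, 25] -> [25, 0, -22, -25, -35, -39] -> [25, -25, -35, -39] -> [-39, -35, -25, 25] -> [-39, -35, -25]
  [-10, 22, 33, -44, -15, -27, -8, -6, -23] -> [33, 22, -6, -8, -10, -15, -23, -27, -44] -> [33, -15, -23, -27] -> [-27, -23, -15, 33] -> [-27, -23, -15]
  [-19, 14, 31, 19, -40] -> [31, 19, 14, -19, -40] -> [31, 19, -19] -> [-19, 19, 31] -> [-19, 19, 31]
  [21, 40, -48, 22, -33, 48, -17, 18, -14] -> [48, 40, 22, 21, 18, -14, -17, -33, -48] -> [21, -17, -33] -> [-33, -17, 21] -> [-33, -17, 21]
  [37, -3, 41] -> [41, 37, -3] -> [41, 37, -3] -> [-3, 37, 41] -> [-3, 37, 41]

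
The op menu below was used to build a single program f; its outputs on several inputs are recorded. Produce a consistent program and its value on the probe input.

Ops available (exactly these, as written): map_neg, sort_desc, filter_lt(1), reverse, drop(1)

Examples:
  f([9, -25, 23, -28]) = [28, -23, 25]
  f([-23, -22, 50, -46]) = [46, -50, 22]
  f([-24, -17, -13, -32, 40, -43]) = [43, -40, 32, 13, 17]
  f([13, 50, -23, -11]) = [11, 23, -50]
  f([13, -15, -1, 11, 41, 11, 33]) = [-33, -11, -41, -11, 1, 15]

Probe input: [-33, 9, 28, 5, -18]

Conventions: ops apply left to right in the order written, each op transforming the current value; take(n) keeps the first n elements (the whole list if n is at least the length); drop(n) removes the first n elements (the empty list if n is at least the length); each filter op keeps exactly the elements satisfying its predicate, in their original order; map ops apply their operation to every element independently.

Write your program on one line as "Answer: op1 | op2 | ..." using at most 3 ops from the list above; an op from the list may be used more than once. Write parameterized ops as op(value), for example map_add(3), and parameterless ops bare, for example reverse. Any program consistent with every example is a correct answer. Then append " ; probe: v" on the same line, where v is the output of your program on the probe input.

map_neg | drop(1) | reverse ; probe: [18, -5, -28, -9]

Check, running the answer program on each example:
  [9, -25, 23, -28] -> [-9, 25, -23, 28] -> [25, -23, 28] -> [28, -23, 25]
  [-23, -22, 50, -46] -> [23, 22, -50, 46] -> [22, -50, 46] -> [46, -50, 22]
  [-24, -17, -13, -32, 40, -43] -> [24, 17, 13, 32, -40, 43] -> [17, 13, 32, -40, 43] -> [43, -40, 32, 13, 17]
  [13, 50, -23, -11] -> [-13, -50, 23, 11] -> [-50, 23, 11] -> [11, 23, -50]
  [13, -15, -1, 11, 41, 11, 33] -> [-13, 15, 1, -11, -41, -11, -33] -> [15, 1, -11, -41, -11, -33] -> [-33, -11, -41, -11, 1, 15]
  probe: [-33, 9, 28, 5, -18] -> [33, -9, -28, -5, 18] -> [-9, -28, -5, 18] -> [18, -5, -28, -9]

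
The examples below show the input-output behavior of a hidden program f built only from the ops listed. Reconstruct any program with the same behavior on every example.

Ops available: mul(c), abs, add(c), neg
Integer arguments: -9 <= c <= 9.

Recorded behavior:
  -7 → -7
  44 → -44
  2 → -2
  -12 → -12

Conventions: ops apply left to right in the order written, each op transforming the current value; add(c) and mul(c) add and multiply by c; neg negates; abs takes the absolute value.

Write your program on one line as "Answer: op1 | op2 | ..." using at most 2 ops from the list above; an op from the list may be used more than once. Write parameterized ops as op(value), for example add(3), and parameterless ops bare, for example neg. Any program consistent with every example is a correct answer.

abs | neg

Check, running the answer program on each example:
  -7 -> 7 -> -7
  44 -> 44 -> -44
  2 -> 2 -> -2
  -12 -> 12 -> -12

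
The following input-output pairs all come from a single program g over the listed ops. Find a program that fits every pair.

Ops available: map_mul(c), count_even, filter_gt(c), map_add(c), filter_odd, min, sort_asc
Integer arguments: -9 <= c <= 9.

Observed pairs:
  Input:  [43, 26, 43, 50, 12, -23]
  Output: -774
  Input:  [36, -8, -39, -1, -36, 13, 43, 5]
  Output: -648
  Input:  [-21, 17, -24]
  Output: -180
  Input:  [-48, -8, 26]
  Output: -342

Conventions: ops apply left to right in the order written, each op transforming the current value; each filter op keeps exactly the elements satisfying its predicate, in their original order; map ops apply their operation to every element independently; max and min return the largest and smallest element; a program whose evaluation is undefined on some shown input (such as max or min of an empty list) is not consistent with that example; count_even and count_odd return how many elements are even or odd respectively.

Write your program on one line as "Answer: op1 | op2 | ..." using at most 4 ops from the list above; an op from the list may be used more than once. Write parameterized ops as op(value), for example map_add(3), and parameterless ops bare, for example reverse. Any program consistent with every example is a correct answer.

map_add(-7) | map_mul(-2) | map_mul(9) | min

Check, running the answer program on each example:
  [43, 26, 43, 50, 12, -23] -> [36, 19, 36, 43, 5, -30] -> [-72, -38, -72, -86, -10, 60] -> [-648, -342, -648, -774, -90, 540] -> -774
  [36, -8, -39, -1, -36, 13, 43, 5] -> [29, -15, -46, -8, -43, 6, 36, -2] -> [-58, 30, 92, 16, 86, -12, -72, 4] -> [-522, 270, 828, 144, 774, -108, -648, 36] -> -648
  [-21, 17, -24] -> [-28, 10, -31] -> [56, -20, 62] -> [504, -180, 558] -> -180
  [-48, -8, 26] -> [-55, -15, 19] -> [110, 30, -38] -> [990, 270, -342] -> -342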